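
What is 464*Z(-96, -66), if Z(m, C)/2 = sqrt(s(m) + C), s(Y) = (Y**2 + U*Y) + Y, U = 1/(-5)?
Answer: 928*sqrt(226830)/5 ≈ 88395.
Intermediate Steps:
U = -1/5 ≈ -0.20000
s(Y) = Y**2 + 4*Y/5 (s(Y) = (Y**2 - Y/5) + Y = Y**2 + 4*Y/5)
Z(m, C) = 2*sqrt(C + m*(4 + 5*m)/5) (Z(m, C) = 2*sqrt(m*(4 + 5*m)/5 + C) = 2*sqrt(C + m*(4 + 5*m)/5))
464*Z(-96, -66) = 464*(2*sqrt(5)*sqrt(5*(-66) - 96*(4 + 5*(-96)))/5) = 464*(2*sqrt(5)*sqrt(-330 - 96*(4 - 480))/5) = 464*(2*sqrt(5)*sqrt(-330 - 96*(-476))/5) = 464*(2*sqrt(5)*sqrt(-330 + 45696)/5) = 464*(2*sqrt(5)*sqrt(45366)/5) = 464*(2*sqrt(226830)/5) = 928*sqrt(226830)/5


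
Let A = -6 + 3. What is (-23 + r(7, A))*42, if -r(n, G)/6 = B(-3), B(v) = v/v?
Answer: -1218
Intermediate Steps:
A = -3
B(v) = 1
r(n, G) = -6 (r(n, G) = -6*1 = -6)
(-23 + r(7, A))*42 = (-23 - 6)*42 = -29*42 = -1218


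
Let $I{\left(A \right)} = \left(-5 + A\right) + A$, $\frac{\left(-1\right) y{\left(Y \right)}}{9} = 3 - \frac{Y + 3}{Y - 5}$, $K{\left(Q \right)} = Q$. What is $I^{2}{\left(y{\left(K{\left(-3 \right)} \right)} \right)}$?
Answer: $3481$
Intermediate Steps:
$y{\left(Y \right)} = -27 + \frac{9 \left(3 + Y\right)}{-5 + Y}$ ($y{\left(Y \right)} = - 9 \left(3 - \frac{Y + 3}{Y - 5}\right) = - 9 \left(3 - \frac{3 + Y}{-5 + Y}\right) = -27 + \frac{9 \left(3 + Y\right)}{-5 + Y}$)
$I{\left(A \right)} = -5 + 2 A$
$I^{2}{\left(y{\left(K{\left(-3 \right)} \right)} \right)} = \left(-5 + 2 \frac{18 \left(9 - -3\right)}{-5 - 3}\right)^{2} = \left(-5 + 2 \frac{18 \left(9 + 3\right)}{-8}\right)^{2} = \left(-5 + 2 \cdot 18 \left(- \frac{1}{8}\right) 12\right)^{2} = \left(-5 + 2 \left(-27\right)\right)^{2} = \left(-5 - 54\right)^{2} = \left(-59\right)^{2} = 3481$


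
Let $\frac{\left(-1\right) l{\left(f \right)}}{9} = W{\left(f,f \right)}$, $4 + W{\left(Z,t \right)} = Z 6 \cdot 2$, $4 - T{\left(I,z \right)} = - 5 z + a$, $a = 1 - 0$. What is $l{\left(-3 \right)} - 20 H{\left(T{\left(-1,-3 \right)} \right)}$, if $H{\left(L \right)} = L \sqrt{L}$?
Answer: $360 + 480 i \sqrt{3} \approx 360.0 + 831.38 i$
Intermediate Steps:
$a = 1$ ($a = 1 + 0 = 1$)
$T{\left(I,z \right)} = 3 + 5 z$ ($T{\left(I,z \right)} = 4 - \left(- 5 z + 1\right) = 4 - \left(1 - 5 z\right) = 4 + \left(-1 + 5 z\right) = 3 + 5 z$)
$W{\left(Z,t \right)} = -4 + 12 Z$ ($W{\left(Z,t \right)} = -4 + Z 6 \cdot 2 = -4 + 6 Z 2 = -4 + 12 Z$)
$H{\left(L \right)} = L^{\frac{3}{2}}$
$l{\left(f \right)} = 36 - 108 f$ ($l{\left(f \right)} = - 9 \left(-4 + 12 f\right) = 36 - 108 f$)
$l{\left(-3 \right)} - 20 H{\left(T{\left(-1,-3 \right)} \right)} = \left(36 - -324\right) - 20 \left(3 + 5 \left(-3\right)\right)^{\frac{3}{2}} = \left(36 + 324\right) - 20 \left(3 - 15\right)^{\frac{3}{2}} = 360 - 20 \left(-12\right)^{\frac{3}{2}} = 360 - 20 \left(- 24 i \sqrt{3}\right) = 360 + 480 i \sqrt{3}$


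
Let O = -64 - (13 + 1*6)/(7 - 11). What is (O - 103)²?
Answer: 421201/16 ≈ 26325.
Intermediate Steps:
O = -237/4 (O = -64 - (13 + 6)/(-4) = -64 - 19*(-1)/4 = -64 - 1*(-19/4) = -64 + 19/4 = -237/4 ≈ -59.250)
(O - 103)² = (-237/4 - 103)² = (-649/4)² = 421201/16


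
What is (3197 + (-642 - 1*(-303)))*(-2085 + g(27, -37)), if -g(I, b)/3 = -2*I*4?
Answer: -4106946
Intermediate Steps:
g(I, b) = 24*I (g(I, b) = -3*(-2*I)*4 = -(-24)*I = 24*I)
(3197 + (-642 - 1*(-303)))*(-2085 + g(27, -37)) = (3197 + (-642 - 1*(-303)))*(-2085 + 24*27) = (3197 + (-642 + 303))*(-2085 + 648) = (3197 - 339)*(-1437) = 2858*(-1437) = -4106946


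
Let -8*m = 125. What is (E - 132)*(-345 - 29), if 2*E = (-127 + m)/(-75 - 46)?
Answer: 4324987/88 ≈ 49148.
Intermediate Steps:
m = -125/8 (m = -⅛*125 = -125/8 ≈ -15.625)
E = 1141/1936 (E = ((-127 - 125/8)/(-75 - 46))/2 = (-1141/8/(-121))/2 = (-1141/8*(-1/121))/2 = (½)*(1141/968) = 1141/1936 ≈ 0.58936)
(E - 132)*(-345 - 29) = (1141/1936 - 132)*(-345 - 29) = -254411/1936*(-374) = 4324987/88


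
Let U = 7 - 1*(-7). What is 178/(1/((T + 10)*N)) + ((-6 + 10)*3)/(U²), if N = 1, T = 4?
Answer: 122111/49 ≈ 2492.1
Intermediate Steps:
U = 14 (U = 7 + 7 = 14)
178/(1/((T + 10)*N)) + ((-6 + 10)*3)/(U²) = 178/(1/((4 + 10)*1)) + ((-6 + 10)*3)/(14²) = 178/(1/(14*1)) + (4*3)/196 = 178/(1/14) + 12*(1/196) = 178/(1/14) + 3/49 = 178*14 + 3/49 = 2492 + 3/49 = 122111/49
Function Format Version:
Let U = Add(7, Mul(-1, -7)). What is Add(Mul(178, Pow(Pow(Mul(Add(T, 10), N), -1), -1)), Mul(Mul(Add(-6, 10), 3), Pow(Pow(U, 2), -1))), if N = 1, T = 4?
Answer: Rational(122111, 49) ≈ 2492.1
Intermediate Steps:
U = 14 (U = Add(7, 7) = 14)
Add(Mul(178, Pow(Pow(Mul(Add(T, 10), N), -1), -1)), Mul(Mul(Add(-6, 10), 3), Pow(Pow(U, 2), -1))) = Add(Mul(178, Pow(Pow(Mul(Add(4, 10), 1), -1), -1)), Mul(Mul(Add(-6, 10), 3), Pow(Pow(14, 2), -1))) = Add(Mul(178, Pow(Pow(Mul(14, 1), -1), -1)), Mul(Mul(4, 3), Pow(196, -1))) = Add(Mul(178, Pow(Pow(14, -1), -1)), Mul(12, Rational(1, 196))) = Add(Mul(178, Pow(Rational(1, 14), -1)), Rational(3, 49)) = Add(Mul(178, 14), Rational(3, 49)) = Add(2492, Rational(3, 49)) = Rational(122111, 49)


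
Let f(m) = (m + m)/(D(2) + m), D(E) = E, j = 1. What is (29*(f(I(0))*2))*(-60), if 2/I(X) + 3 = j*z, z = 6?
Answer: -1740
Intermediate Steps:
I(X) = 2/3 (I(X) = 2/(-3 + 1*6) = 2/(-3 + 6) = 2/3)
f(m) = 2*m/(2 + m) (f(m) = (m + m)/(2 + m) = (2*m)/(2 + m) = 2*m/(2 + m))
(29*(f(I(0))*2))*(-60) = (29*((2*(2/3)/(2 + 2/3))*2))*(-60) = (29*((2*(2/3)/(8/3))*2))*(-60) = (29*((2*(2/3)*(3/8))*2))*(-60) = (29*((1/2)*2))*(-60) = (29*1)*(-60) = 29*(-60) = -1740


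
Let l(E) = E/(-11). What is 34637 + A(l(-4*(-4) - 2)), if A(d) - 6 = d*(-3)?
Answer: 381115/11 ≈ 34647.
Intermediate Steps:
l(E) = -E/11 (l(E) = E*(-1/11) = -E/11)
A(d) = 6 - 3*d (A(d) = 6 + d*(-3) = 6 - 3*d)
34637 + A(l(-4*(-4) - 2)) = 34637 + (6 - (-3)*(-4*(-4) - 2)/11) = 34637 + (6 - (-3)*(16 - 2)/11) = 34637 + (6 - (-3)*14/11) = 34637 + (6 - 3*(-14/11)) = 34637 + (6 + 42/11) = 34637 + 108/11 = 381115/11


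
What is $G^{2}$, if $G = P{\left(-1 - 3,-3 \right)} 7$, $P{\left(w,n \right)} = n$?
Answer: $441$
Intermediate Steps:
$G = -21$ ($G = \left(-3\right) 7 = -21$)
$G^{2} = \left(-21\right)^{2} = 441$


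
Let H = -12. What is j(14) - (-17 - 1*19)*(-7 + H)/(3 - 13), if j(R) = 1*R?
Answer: 412/5 ≈ 82.400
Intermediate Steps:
j(R) = R
j(14) - (-17 - 1*19)*(-7 + H)/(3 - 13) = 14 - (-17 - 1*19)*(-7 - 12)/(3 - 13) = 14 - (-17 - 19)*(-19/(-10)) = 14 - (-36)*(-19*(-1/10)) = 14 - (-36)*19/10 = 14 - 1*(-342/5) = 14 + 342/5 = 412/5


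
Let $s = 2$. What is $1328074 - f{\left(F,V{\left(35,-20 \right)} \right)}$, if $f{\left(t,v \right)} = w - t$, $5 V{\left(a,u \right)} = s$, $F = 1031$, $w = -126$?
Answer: $1329231$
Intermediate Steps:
$V{\left(a,u \right)} = \frac{2}{5}$ ($V{\left(a,u \right)} = \frac{1}{5} \cdot 2 = \frac{2}{5}$)
$f{\left(t,v \right)} = -126 - t$
$1328074 - f{\left(F,V{\left(35,-20 \right)} \right)} = 1328074 - \left(-126 - 1031\right) = 1328074 - -1157 = 1328074 + 1157 = 1329231$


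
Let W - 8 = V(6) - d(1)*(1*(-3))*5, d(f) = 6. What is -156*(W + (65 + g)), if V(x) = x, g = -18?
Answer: -23556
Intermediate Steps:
W = 104 (W = 8 + (6 - 6*(1*(-3))*5) = 8 + (6 - 6*(-3*5)) = 8 + (6 - 6*(-15)) = 8 + (6 - 1*(-90)) = 8 + (6 + 90) = 8 + 96 = 104)
-156*(W + (65 + g)) = -156*(104 + (65 - 18)) = -156*(104 + 47) = -156*151 = -23556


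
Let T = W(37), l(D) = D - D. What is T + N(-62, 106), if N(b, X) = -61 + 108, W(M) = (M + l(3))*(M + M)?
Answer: 2785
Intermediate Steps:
l(D) = 0
W(M) = 2*M² (W(M) = (M + 0)*(M + M) = M*(2*M) = 2*M²)
N(b, X) = 47
T = 2738 (T = 2*37² = 2*1369 = 2738)
T + N(-62, 106) = 2738 + 47 = 2785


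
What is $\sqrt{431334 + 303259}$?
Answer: $\sqrt{734593} \approx 857.08$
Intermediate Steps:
$\sqrt{431334 + 303259} = \sqrt{734593}$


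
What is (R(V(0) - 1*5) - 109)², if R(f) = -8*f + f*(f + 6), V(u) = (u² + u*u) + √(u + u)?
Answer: 5476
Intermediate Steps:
V(u) = 2*u² + √2*√u (V(u) = (u² + u²) + √(2*u) = 2*u² + √2*√u)
R(f) = -8*f + f*(6 + f)
(R(V(0) - 1*5) - 109)² = (((2*0² + √2*√0) - 1*5)*(-2 + ((2*0² + √2*√0) - 1*5)) - 109)² = (((2*0 + √2*0) - 5)*(-2 + ((2*0 + √2*0) - 5)) - 109)² = (((0 + 0) - 5)*(-2 + ((0 + 0) - 5)) - 109)² = ((0 - 5)*(-2 + (0 - 5)) - 109)² = (-5*(-2 - 5) - 109)² = (-5*(-7) - 109)² = (35 - 109)² = (-74)² = 5476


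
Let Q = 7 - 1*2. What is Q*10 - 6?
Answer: 44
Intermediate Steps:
Q = 5 (Q = 7 - 2 = 5)
Q*10 - 6 = 5*10 - 6 = 50 - 6 = 44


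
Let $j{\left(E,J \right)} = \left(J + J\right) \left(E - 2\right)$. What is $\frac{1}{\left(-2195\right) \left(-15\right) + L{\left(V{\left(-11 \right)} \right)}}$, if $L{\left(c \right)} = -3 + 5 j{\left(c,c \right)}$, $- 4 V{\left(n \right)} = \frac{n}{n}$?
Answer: $\frac{8}{263421} \approx 3.037 \cdot 10^{-5}$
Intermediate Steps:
$V{\left(n \right)} = - \frac{1}{4}$ ($V{\left(n \right)} = - \frac{n \frac{1}{n}}{4} = \left(- \frac{1}{4}\right) 1 = - \frac{1}{4}$)
$j{\left(E,J \right)} = 2 J \left(-2 + E\right)$
$L{\left(c \right)} = -3 + 10 c \left(-2 + c\right)$ ($L{\left(c \right)} = -3 + 5 \cdot 2 c \left(-2 + c\right) = -3 + 10 c \left(-2 + c\right)$)
$\frac{1}{\left(-2195\right) \left(-15\right) + L{\left(V{\left(-11 \right)} \right)}} = \frac{1}{\left(-2195\right) \left(-15\right) - \left(3 + \frac{5 \left(-2 - \frac{1}{4}\right)}{2}\right)} = \frac{1}{32925 - \left(3 + \frac{5}{2} \left(- \frac{9}{4}\right)\right)} = \frac{1}{32925 + \left(-3 + \frac{45}{8}\right)} = \frac{1}{32925 + \frac{21}{8}} = \frac{1}{\frac{263421}{8}} = \frac{8}{263421}$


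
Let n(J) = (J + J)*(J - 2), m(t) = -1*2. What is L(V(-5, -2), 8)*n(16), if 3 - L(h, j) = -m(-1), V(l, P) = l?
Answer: 448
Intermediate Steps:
m(t) = -2
L(h, j) = 1 (L(h, j) = 3 - (-1)*(-2) = 3 - 1*2 = 3 - 2 = 1)
n(J) = 2*J*(-2 + J) (n(J) = (2*J)*(-2 + J) = 2*J*(-2 + J))
L(V(-5, -2), 8)*n(16) = 1*(2*16*(-2 + 16)) = 1*(2*16*14) = 1*448 = 448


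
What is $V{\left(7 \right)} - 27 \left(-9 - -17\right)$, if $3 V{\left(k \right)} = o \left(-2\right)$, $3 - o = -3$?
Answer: $-220$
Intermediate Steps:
$o = 6$ ($o = 3 - -3 = 3 + 3 = 6$)
$V{\left(k \right)} = -4$ ($V{\left(k \right)} = \frac{6 \left(-2\right)}{3} = \frac{1}{3} \left(-12\right) = -4$)
$V{\left(7 \right)} - 27 \left(-9 - -17\right) = -4 - 27 \left(-9 - -17\right) = -4 - 27 \left(-9 + 17\right) = -4 - 216 = -220$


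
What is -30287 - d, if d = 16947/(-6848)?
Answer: -207388429/6848 ≈ -30285.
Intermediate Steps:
d = -16947/6848 (d = 16947*(-1/6848) = -16947/6848 ≈ -2.4747)
-30287 - d = -30287 - 1*(-16947/6848) = -30287 + 16947/6848 = -207388429/6848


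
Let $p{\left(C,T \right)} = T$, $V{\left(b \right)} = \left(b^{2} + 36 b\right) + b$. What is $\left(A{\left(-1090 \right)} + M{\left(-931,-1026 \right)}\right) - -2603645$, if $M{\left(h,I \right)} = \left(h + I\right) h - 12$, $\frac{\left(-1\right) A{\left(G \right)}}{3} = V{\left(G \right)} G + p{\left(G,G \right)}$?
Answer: $3757636770$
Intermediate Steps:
$V{\left(b \right)} = b^{2} + 37 b$
$A{\left(G \right)} = - 3 G - 3 G^{2} \left(37 + G\right)$ ($A{\left(G \right)} = - 3 \left(G \left(37 + G\right) G + G\right) = - 3 \left(G^{2} \left(37 + G\right) + G\right) = - 3 \left(G + G^{2} \left(37 + G\right)\right) = - 3 G - 3 G^{2} \left(37 + G\right)$)
$M{\left(h,I \right)} = -12 + h \left(I + h\right)$ ($M{\left(h,I \right)} = \left(I + h\right) h - 12 = h \left(I + h\right) - 12 = -12 + h \left(I + h\right)$)
$\left(A{\left(-1090 \right)} + M{\left(-931,-1026 \right)}\right) - -2603645 = \left(3 \left(-1090\right) \left(-1 - 1090 \left(-37 - -1090\right)\right) - \left(-955194 - 866761\right)\right) - -2603645 = \left(3 \left(-1090\right) \left(-1 - 1090 \left(-37 + 1090\right)\right) + \left(-12 + 866761 + 955206\right)\right) + 2603645 = \left(3 \left(-1090\right) \left(-1 - 1147770\right) + 1821955\right) + 2603645 = \left(3 \left(-1090\right) \left(-1147771\right) + 1821955\right) + 2603645 = \left(3753211170 + 1821955\right) + 2603645 = 3755033125 + 2603645 = 3757636770$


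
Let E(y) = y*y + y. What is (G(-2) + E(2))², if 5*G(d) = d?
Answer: 784/25 ≈ 31.360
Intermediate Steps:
G(d) = d/5
E(y) = y + y² (E(y) = y² + y = y + y²)
(G(-2) + E(2))² = ((⅕)*(-2) + 2*(1 + 2))² = (-⅖ + 2*3)² = (-⅖ + 6)² = (28/5)² = 784/25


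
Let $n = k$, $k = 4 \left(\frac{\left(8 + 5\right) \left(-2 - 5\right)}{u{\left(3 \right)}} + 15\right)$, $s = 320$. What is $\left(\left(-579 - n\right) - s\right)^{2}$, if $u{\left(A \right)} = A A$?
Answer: $\frac{68343289}{81} \approx 8.4374 \cdot 10^{5}$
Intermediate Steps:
$u{\left(A \right)} = A^{2}$
$k = \frac{176}{9}$ ($k = 4 \left(\frac{\left(8 + 5\right) \left(-2 - 5\right)}{3^{2}} + 15\right) = 4 \left(\frac{13 \left(-7\right)}{9} + 15\right) = 4 \left(\left(-91\right) \frac{1}{9} + 15\right) = 4 \left(- \frac{91}{9} + 15\right) = 4 \cdot \frac{44}{9} = \frac{176}{9} \approx 19.556$)
$n = \frac{176}{9} \approx 19.556$
$\left(\left(-579 - n\right) - s\right)^{2} = \left(\left(-579 - \frac{176}{9}\right) - 320\right)^{2} = \left(- \frac{5387}{9} - 320\right)^{2} = \left(- \frac{8267}{9}\right)^{2} = \frac{68343289}{81}$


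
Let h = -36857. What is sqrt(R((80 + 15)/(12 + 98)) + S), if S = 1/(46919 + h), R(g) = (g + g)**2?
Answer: sqrt(4061138354)/36894 ≈ 1.7273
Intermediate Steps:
R(g) = 4*g**2 (R(g) = (2*g)**2 = 4*g**2)
S = 1/10062 (S = 1/(46919 - 36857) = 1/10062 ≈ 9.9384e-5)
sqrt(R((80 + 15)/(12 + 98)) + S) = sqrt(4*((80 + 15)/(12 + 98))**2 + 1/10062) = sqrt(4*(95/110)**2 + 1/10062) = sqrt(4*(95*(1/110))**2 + 1/10062) = sqrt(4*(19/22)**2 + 1/10062) = sqrt(4*(361/484) + 1/10062) = sqrt(361/121 + 1/10062) = sqrt(3632503/1217502) = sqrt(4061138354)/36894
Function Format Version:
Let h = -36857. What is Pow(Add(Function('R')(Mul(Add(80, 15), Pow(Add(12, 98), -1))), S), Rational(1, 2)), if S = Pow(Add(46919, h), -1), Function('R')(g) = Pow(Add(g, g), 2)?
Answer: Mul(Rational(1, 36894), Pow(4061138354, Rational(1, 2))) ≈ 1.7273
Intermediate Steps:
Function('R')(g) = Mul(4, Pow(g, 2)) (Function('R')(g) = Pow(Mul(2, g), 2) = Mul(4, Pow(g, 2)))
S = Rational(1, 10062) (S = Pow(Add(46919, -36857), -1) = Pow(10062, -1) = Rational(1, 10062) ≈ 9.9384e-5)
Pow(Add(Function('R')(Mul(Add(80, 15), Pow(Add(12, 98), -1))), S), Rational(1, 2)) = Pow(Add(Mul(4, Pow(Mul(Add(80, 15), Pow(Add(12, 98), -1)), 2)), Rational(1, 10062)), Rational(1, 2)) = Pow(Add(Mul(4, Pow(Mul(95, Pow(110, -1)), 2)), Rational(1, 10062)), Rational(1, 2)) = Pow(Add(Mul(4, Pow(Mul(95, Rational(1, 110)), 2)), Rational(1, 10062)), Rational(1, 2)) = Pow(Add(Mul(4, Pow(Rational(19, 22), 2)), Rational(1, 10062)), Rational(1, 2)) = Pow(Add(Mul(4, Rational(361, 484)), Rational(1, 10062)), Rational(1, 2)) = Pow(Add(Rational(361, 121), Rational(1, 10062)), Rational(1, 2)) = Pow(Rational(3632503, 1217502), Rational(1, 2)) = Mul(Rational(1, 36894), Pow(4061138354, Rational(1, 2)))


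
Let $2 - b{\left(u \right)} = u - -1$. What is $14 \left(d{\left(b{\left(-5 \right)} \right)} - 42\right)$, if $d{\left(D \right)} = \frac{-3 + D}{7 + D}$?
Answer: $- \frac{7602}{13} \approx -584.77$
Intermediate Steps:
$b{\left(u \right)} = 1 - u$ ($b{\left(u \right)} = 2 - \left(u - -1\right) = 2 - \left(u + 1\right) = 2 - \left(1 + u\right) = 1 - u$)
$d{\left(D \right)} = \frac{-3 + D}{7 + D}$
$14 \left(d{\left(b{\left(-5 \right)} \right)} - 42\right) = 14 \left(\frac{-3 + \left(1 - -5\right)}{7 + \left(1 - -5\right)} - 42\right) = 14 \left(\frac{-3 + \left(1 + 5\right)}{7 + \left(1 + 5\right)} - 42\right) = 14 \left(\frac{-3 + 6}{7 + 6} - 42\right) = 14 \left(\frac{1}{13} \cdot 3 - 42\right) = 14 \left(\frac{3}{13} - 42\right) = 14 \left(- \frac{543}{13}\right) = - \frac{7602}{13}$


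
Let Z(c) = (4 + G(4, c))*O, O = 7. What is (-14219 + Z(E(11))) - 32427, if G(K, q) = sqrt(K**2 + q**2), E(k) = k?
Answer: -46618 + 7*sqrt(137) ≈ -46536.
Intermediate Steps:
Z(c) = 28 + 7*sqrt(16 + c**2) (Z(c) = (4 + sqrt(4**2 + c**2))*7 = (4 + sqrt(16 + c**2))*7 = 28 + 7*sqrt(16 + c**2))
(-14219 + Z(E(11))) - 32427 = (-14219 + (28 + 7*sqrt(16 + 11**2))) - 32427 = (-14219 + (28 + 7*sqrt(16 + 121))) - 32427 = (-14219 + (28 + 7*sqrt(137))) - 32427 = (-14191 + 7*sqrt(137)) - 32427 = -46618 + 7*sqrt(137)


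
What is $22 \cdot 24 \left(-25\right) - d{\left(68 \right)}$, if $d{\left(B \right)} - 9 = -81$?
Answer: $-13128$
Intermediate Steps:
$d{\left(B \right)} = -72$ ($d{\left(B \right)} = 9 - 81 = -72$)
$22 \cdot 24 \left(-25\right) - d{\left(68 \right)} = 22 \cdot 24 \left(-25\right) - -72 = 528 \left(-25\right) + 72 = -13200 + 72 = -13128$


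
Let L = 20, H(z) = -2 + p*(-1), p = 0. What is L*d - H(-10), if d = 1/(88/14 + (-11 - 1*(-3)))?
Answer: -29/3 ≈ -9.6667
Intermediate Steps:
H(z) = -2 (H(z) = -2 + 0*(-1) = -2 + 0 = -2)
d = -7/12 (d = 1/(88*(1/14) + (-11 + 3)) = 1/(44/7 - 8) = 1/(-12/7) = -7/12 ≈ -0.58333)
L*d - H(-10) = 20*(-7/12) - 1*(-2) = -35/3 + 2 = -29/3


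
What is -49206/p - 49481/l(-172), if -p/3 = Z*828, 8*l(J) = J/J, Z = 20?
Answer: -3277613239/8280 ≈ -3.9585e+5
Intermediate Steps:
l(J) = 1/8 (l(J) = (J/J)/8 = (1/8)*1 = 1/8)
p = -49680 (p = -60*828 = -3*16560 = -49680)
-49206/p - 49481/l(-172) = -49206/(-49680) - 49481/1/8 = -49206*(-1/49680) - 49481*8 = 8201/8280 - 395848 = -3277613239/8280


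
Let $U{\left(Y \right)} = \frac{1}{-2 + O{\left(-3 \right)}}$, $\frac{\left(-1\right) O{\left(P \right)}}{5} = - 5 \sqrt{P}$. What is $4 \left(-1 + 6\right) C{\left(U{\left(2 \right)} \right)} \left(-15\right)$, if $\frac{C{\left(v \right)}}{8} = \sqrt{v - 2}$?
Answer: $- 2400 \sqrt{5} \sqrt{- \frac{1 - 10 i \sqrt{3}}{2 - 25 i \sqrt{3}}} \approx -19.549 + 3395.1 i$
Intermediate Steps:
$O{\left(P \right)} = 25 \sqrt{P}$ ($O{\left(P \right)} = - 5 \left(- 5 \sqrt{P}\right) = 25 \sqrt{P}$)
$U{\left(Y \right)} = \frac{1}{-2 + 25 i \sqrt{3}}$ ($U{\left(Y \right)} = \frac{1}{-2 + 25 \sqrt{-3}} = \frac{1}{-2 + 25 i \sqrt{3}}$)
$C{\left(v \right)} = 8 \sqrt{-2 + v}$ ($C{\left(v \right)} = 8 \sqrt{v - 2} = 8 \sqrt{-2 + v}$)
$4 \left(-1 + 6\right) C{\left(U{\left(2 \right)} \right)} \left(-15\right) = 4 \left(-1 + 6\right) 8 \sqrt{-2 - \left(\frac{2}{1879} + \frac{25 i \sqrt{3}}{1879}\right)} \left(-15\right) = 4 \cdot 5 \cdot 8 \sqrt{- \frac{3760}{1879} - \frac{25 i \sqrt{3}}{1879}} \left(-15\right) = 20 \cdot 8 \sqrt{- \frac{3760}{1879} - \frac{25 i \sqrt{3}}{1879}} \left(-15\right) = 160 \sqrt{- \frac{3760}{1879} - \frac{25 i \sqrt{3}}{1879}} \left(-15\right) = - 2400 \sqrt{- \frac{3760}{1879} - \frac{25 i \sqrt{3}}{1879}}$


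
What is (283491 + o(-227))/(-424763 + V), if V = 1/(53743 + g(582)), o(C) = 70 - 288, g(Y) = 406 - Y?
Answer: -15174084791/22753279620 ≈ -0.66690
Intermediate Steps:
o(C) = -218
V = 1/53567 (V = 1/(53743 + (406 - 1*582)) = 1/(53743 + (406 - 582)) = 1/(53743 - 176) = 1/53567 ≈ 1.8668e-5)
(283491 + o(-227))/(-424763 + V) = (283491 - 218)/(-424763 + 1/53567) = 283273/(-22753279620/53567) = 283273*(-53567/22753279620) = -15174084791/22753279620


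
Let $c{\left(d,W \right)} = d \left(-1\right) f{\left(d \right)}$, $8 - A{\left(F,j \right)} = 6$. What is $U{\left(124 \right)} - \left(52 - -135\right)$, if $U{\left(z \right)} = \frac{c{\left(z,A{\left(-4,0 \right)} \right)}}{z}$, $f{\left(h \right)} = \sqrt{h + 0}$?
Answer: $-187 - 2 \sqrt{31} \approx -198.14$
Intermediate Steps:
$A{\left(F,j \right)} = 2$ ($A{\left(F,j \right)} = 8 - 6 = 2$)
$f{\left(h \right)} = \sqrt{h}$
$c{\left(d,W \right)} = - d^{\frac{3}{2}}$ ($c{\left(d,W \right)} = d \left(-1\right) \sqrt{d} = - d \sqrt{d} = - d^{\frac{3}{2}}$)
$U{\left(z \right)} = - \sqrt{z}$ ($U{\left(z \right)} = \frac{\left(-1\right) z^{\frac{3}{2}}}{z} = - \sqrt{z}$)
$U{\left(124 \right)} - \left(52 - -135\right) = - \sqrt{124} - \left(52 - -135\right) = - 2 \sqrt{31} - \left(52 + 135\right) = - 2 \sqrt{31} - 187 = -187 - 2 \sqrt{31}$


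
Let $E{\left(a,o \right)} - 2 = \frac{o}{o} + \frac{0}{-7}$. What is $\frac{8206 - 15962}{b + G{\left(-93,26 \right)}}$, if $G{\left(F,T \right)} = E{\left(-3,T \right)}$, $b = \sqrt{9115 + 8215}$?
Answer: $\frac{23268}{17321} - \frac{7756 \sqrt{17330}}{17321} \approx -57.604$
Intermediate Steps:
$b = \sqrt{17330} \approx 131.64$
$E{\left(a,o \right)} = 3$ ($E{\left(a,o \right)} = 2 + \left(\frac{o}{o} + \frac{0}{-7}\right) = 2 + \left(1 + 0 \left(- \frac{1}{7}\right)\right) = 2 + \left(1 + 0\right) = 2 + 1 = 3$)
$G{\left(F,T \right)} = 3$
$\frac{8206 - 15962}{b + G{\left(-93,26 \right)}} = \frac{8206 - 15962}{\sqrt{17330} + 3} = \frac{8206 - 15962}{3 + \sqrt{17330}} = - \frac{7756}{3 + \sqrt{17330}}$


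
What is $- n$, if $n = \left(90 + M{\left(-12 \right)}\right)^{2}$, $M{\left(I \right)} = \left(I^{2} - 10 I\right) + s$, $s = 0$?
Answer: $-125316$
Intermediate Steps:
$M{\left(I \right)} = I^{2} - 10 I$ ($M{\left(I \right)} = \left(I^{2} - 10 I\right) + 0 = I^{2} - 10 I$)
$n = 125316$ ($n = \left(90 - 12 \left(-10 - 12\right)\right)^{2} = \left(90 - -264\right)^{2} = \left(90 + 264\right)^{2} = 354^{2} = 125316$)
$- n = \left(-1\right) 125316 = -125316$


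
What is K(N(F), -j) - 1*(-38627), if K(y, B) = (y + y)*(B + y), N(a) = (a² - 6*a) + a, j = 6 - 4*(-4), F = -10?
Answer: 77027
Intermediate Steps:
j = 22 (j = 6 + 16 = 22)
N(a) = a² - 5*a
K(y, B) = 2*y*(B + y) (K(y, B) = (2*y)*(B + y) = 2*y*(B + y))
K(N(F), -j) - 1*(-38627) = 2*(-10*(-5 - 10))*(-1*22 - 10*(-5 - 10)) - 1*(-38627) = 2*(-10*(-15))*(-22 - 10*(-15)) + 38627 = 2*150*(-22 + 150) + 38627 = 2*150*128 + 38627 = 38400 + 38627 = 77027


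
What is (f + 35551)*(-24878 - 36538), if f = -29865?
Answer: -349211376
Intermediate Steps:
(f + 35551)*(-24878 - 36538) = (-29865 + 35551)*(-24878 - 36538) = 5686*(-61416) = -349211376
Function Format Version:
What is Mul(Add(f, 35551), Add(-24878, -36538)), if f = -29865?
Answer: -349211376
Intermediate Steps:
Mul(Add(f, 35551), Add(-24878, -36538)) = Mul(Add(-29865, 35551), Add(-24878, -36538)) = Mul(5686, -61416) = -349211376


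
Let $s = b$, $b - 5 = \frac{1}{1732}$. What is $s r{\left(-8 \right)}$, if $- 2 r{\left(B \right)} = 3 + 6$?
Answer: $- \frac{77949}{3464} \approx -22.503$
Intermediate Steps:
$b = \frac{8661}{1732}$ ($b = 5 + \frac{1}{1732} = \frac{8661}{1732} \approx 5.0006$)
$r{\left(B \right)} = - \frac{9}{2}$ ($r{\left(B \right)} = - \frac{3 + 6}{2} = \left(- \frac{1}{2}\right) 9 = - \frac{9}{2}$)
$s = \frac{8661}{1732} \approx 5.0006$
$s r{\left(-8 \right)} = \frac{8661}{1732} \left(- \frac{9}{2}\right) = - \frac{77949}{3464}$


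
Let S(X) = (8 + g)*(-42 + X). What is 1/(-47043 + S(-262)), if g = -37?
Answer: -1/38227 ≈ -2.6160e-5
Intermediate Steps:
S(X) = 1218 - 29*X (S(X) = (8 - 37)*(-42 + X) = -29*(-42 + X) = 1218 - 29*X)
1/(-47043 + S(-262)) = 1/(-47043 + (1218 - 29*(-262))) = 1/(-47043 + (1218 + 7598)) = 1/(-47043 + 8816) = 1/(-38227) = -1/38227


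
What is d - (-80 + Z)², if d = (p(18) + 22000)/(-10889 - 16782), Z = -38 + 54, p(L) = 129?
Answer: -113362545/27671 ≈ -4096.8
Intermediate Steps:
Z = 16
d = -22129/27671 (d = (129 + 22000)/(-10889 - 16782) = 22129/(-27671) = 22129*(-1/27671) = -22129/27671 ≈ -0.79972)
d - (-80 + Z)² = -22129/27671 - (-80 + 16)² = -22129/27671 - 1*(-64)² = -22129/27671 - 1*4096 = -22129/27671 - 4096 = -113362545/27671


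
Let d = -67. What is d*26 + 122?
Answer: -1620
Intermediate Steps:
d*26 + 122 = -67*26 + 122 = -1742 + 122 = -1620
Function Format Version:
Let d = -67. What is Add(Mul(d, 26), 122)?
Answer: -1620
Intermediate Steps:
Add(Mul(d, 26), 122) = Add(Mul(-67, 26), 122) = Add(-1742, 122) = -1620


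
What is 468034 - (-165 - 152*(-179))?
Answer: 440991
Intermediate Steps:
468034 - (-165 - 152*(-179)) = 468034 - (-165 + 27208) = 468034 - 1*27043 = 468034 - 27043 = 440991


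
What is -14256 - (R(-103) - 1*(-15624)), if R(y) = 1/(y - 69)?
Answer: -5139359/172 ≈ -29880.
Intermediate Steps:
R(y) = 1/(-69 + y)
-14256 - (R(-103) - 1*(-15624)) = -14256 - (1/(-69 - 103) - 1*(-15624)) = -14256 - (1/(-172) + 15624) = -14256 - (-1/172 + 15624) = -14256 - 1*2687327/172 = -14256 - 2687327/172 = -5139359/172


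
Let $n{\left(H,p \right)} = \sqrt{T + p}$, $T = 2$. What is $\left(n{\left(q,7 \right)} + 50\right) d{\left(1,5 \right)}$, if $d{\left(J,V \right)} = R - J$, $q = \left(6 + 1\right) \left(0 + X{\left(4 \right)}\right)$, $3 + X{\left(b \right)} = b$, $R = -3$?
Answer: $-212$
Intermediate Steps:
$X{\left(b \right)} = -3 + b$
$q = 7$ ($q = \left(6 + 1\right) \left(0 + \left(-3 + 4\right)\right) = 7 \left(0 + 1\right) = 7 \cdot 1 = 7$)
$n{\left(H,p \right)} = \sqrt{2 + p}$
$d{\left(J,V \right)} = -3 - J$
$\left(n{\left(q,7 \right)} + 50\right) d{\left(1,5 \right)} = \left(\sqrt{2 + 7} + 50\right) \left(-3 - 1\right) = \left(\sqrt{9} + 50\right) \left(-3 - 1\right) = \left(3 + 50\right) \left(-4\right) = 53 \left(-4\right) = -212$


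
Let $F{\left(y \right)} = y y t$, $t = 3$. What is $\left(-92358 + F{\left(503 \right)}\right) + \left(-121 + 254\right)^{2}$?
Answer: $684358$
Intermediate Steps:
$F{\left(y \right)} = 3 y^{2}$ ($F{\left(y \right)} = y y 3 = y^{2} \cdot 3 = 3 y^{2}$)
$\left(-92358 + F{\left(503 \right)}\right) + \left(-121 + 254\right)^{2} = \left(-92358 + 3 \cdot 503^{2}\right) + \left(-121 + 254\right)^{2} = \left(-92358 + 3 \cdot 253009\right) + 133^{2} = \left(-92358 + 759027\right) + 17689 = 666669 + 17689 = 684358$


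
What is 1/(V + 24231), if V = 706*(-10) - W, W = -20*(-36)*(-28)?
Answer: 1/37331 ≈ 2.6787e-5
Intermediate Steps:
W = -20160 (W = 720*(-28) = -20160)
V = 13100 (V = 706*(-10) - 1*(-20160) = -7060 + 20160 = 13100)
1/(V + 24231) = 1/(13100 + 24231) = 1/37331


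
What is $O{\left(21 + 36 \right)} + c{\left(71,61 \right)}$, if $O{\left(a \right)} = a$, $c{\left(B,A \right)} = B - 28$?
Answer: $100$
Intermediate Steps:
$c{\left(B,A \right)} = -28 + B$
$O{\left(21 + 36 \right)} + c{\left(71,61 \right)} = \left(21 + 36\right) + \left(-28 + 71\right) = 57 + 43 = 100$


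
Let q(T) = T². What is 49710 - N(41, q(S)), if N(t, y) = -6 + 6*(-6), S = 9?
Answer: 49752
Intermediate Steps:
N(t, y) = -42 (N(t, y) = -6 - 36 = -42)
49710 - N(41, q(S)) = 49710 - 1*(-42) = 49710 + 42 = 49752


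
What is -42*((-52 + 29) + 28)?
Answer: -210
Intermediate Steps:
-42*((-52 + 29) + 28) = -42*(-23 + 28) = -42*5 = -210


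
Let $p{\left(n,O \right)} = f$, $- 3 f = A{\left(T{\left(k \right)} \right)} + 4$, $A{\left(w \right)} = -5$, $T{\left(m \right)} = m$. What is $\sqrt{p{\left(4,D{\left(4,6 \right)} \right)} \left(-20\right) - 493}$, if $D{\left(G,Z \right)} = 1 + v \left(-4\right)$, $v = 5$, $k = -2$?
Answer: $\frac{i \sqrt{4497}}{3} \approx 22.353 i$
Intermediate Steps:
$D{\left(G,Z \right)} = -19$ ($D{\left(G,Z \right)} = 1 + 5 \left(-4\right) = 1 - 20 = -19$)
$f = \frac{1}{3}$ ($f = - \frac{-5 + 4}{3} = \left(- \frac{1}{3}\right) \left(-1\right) = \frac{1}{3} \approx 0.33333$)
$p{\left(n,O \right)} = \frac{1}{3}$
$\sqrt{p{\left(4,D{\left(4,6 \right)} \right)} \left(-20\right) - 493} = \sqrt{\frac{1}{3} \left(-20\right) - 493} = \sqrt{- \frac{20}{3} - 493} = \sqrt{- \frac{1499}{3}} = \frac{i \sqrt{4497}}{3}$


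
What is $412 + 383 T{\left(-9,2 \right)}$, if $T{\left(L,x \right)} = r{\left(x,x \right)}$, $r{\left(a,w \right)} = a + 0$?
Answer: $1178$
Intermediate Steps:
$r{\left(a,w \right)} = a$
$T{\left(L,x \right)} = x$
$412 + 383 T{\left(-9,2 \right)} = 412 + 383 \cdot 2 = 412 + 766 = 1178$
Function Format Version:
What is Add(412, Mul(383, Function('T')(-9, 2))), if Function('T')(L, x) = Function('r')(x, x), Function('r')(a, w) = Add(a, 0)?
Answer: 1178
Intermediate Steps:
Function('r')(a, w) = a
Function('T')(L, x) = x
Add(412, Mul(383, Function('T')(-9, 2))) = Add(412, Mul(383, 2)) = Add(412, 766) = 1178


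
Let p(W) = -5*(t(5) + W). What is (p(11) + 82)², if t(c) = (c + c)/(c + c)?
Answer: 484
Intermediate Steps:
t(c) = 1 (t(c) = (2*c)/((2*c)) = (2*c)*(1/(2*c)) = 1)
p(W) = -5 - 5*W (p(W) = -5*(1 + W) = -5 - 5*W)
(p(11) + 82)² = ((-5 - 5*11) + 82)² = ((-5 - 55) + 82)² = (-60 + 82)² = 22² = 484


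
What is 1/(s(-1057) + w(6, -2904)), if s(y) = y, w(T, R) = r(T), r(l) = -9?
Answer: -1/1066 ≈ -0.00093809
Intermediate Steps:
w(T, R) = -9
1/(s(-1057) + w(6, -2904)) = 1/(-1057 - 9) = 1/(-1066) = -1/1066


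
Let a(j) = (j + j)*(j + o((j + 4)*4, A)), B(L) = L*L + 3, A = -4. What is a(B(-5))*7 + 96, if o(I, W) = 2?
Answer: 11856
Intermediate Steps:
B(L) = 3 + L² (B(L) = L² + 3 = 3 + L²)
a(j) = 2*j*(2 + j) (a(j) = (j + j)*(j + 2) = (2*j)*(2 + j) = 2*j*(2 + j))
a(B(-5))*7 + 96 = (2*(3 + (-5)²)*(2 + (3 + (-5)²)))*7 + 96 = (2*(3 + 25)*(2 + (3 + 25)))*7 + 96 = (2*28*(2 + 28))*7 + 96 = (2*28*30)*7 + 96 = 1680*7 + 96 = 11760 + 96 = 11856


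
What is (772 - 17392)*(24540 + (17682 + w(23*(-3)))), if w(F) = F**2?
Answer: -780857460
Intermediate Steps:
(772 - 17392)*(24540 + (17682 + w(23*(-3)))) = (772 - 17392)*(24540 + (17682 + (23*(-3))**2)) = -16620*(24540 + (17682 + (-69)**2)) = -16620*(24540 + (17682 + 4761)) = -16620*(24540 + 22443) = -16620*46983 = -780857460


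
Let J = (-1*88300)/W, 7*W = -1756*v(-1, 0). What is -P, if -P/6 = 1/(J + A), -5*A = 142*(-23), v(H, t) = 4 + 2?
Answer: 79020/9375269 ≈ 0.0084286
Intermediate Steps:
v(H, t) = 6
W = -10536/7 (W = (-1756*6)/7 = (⅐)*(-10536) = -10536/7 ≈ -1505.1)
A = 3266/5 (A = -142*(-23)/5 = -⅕*(-3266) = 3266/5 ≈ 653.20)
J = 154525/2634 (J = (-1*88300)/(-10536/7) = -88300*(-7/10536) = 154525/2634 ≈ 58.666)
P = -79020/9375269 (P = -6/(154525/2634 + 3266/5) = -6/9375269/13170 = -6*13170/9375269 = -79020/9375269 ≈ -0.0084286)
-P = -1*(-79020/9375269) = 79020/9375269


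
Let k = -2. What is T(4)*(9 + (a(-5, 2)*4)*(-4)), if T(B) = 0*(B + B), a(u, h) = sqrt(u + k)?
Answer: 0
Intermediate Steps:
a(u, h) = sqrt(-2 + u) (a(u, h) = sqrt(u - 2) = sqrt(-2 + u))
T(B) = 0 (T(B) = 0*(2*B) = 0)
T(4)*(9 + (a(-5, 2)*4)*(-4)) = 0*(9 + (sqrt(-2 - 5)*4)*(-4)) = 0*(9 + (sqrt(-7)*4)*(-4)) = 0*(9 + ((I*sqrt(7))*4)*(-4)) = 0*(9 + (4*I*sqrt(7))*(-4)) = 0*(9 - 16*I*sqrt(7)) = 0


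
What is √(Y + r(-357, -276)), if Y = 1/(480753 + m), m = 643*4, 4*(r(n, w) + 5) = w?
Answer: I*√691465025317/96665 ≈ 8.6023*I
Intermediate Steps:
r(n, w) = -5 + w/4
m = 2572
Y = 1/483325 (Y = 1/(480753 + 2572) = 1/483325 ≈ 2.0690e-6)
√(Y + r(-357, -276)) = √(1/483325 + (-5 + (¼)*(-276))) = √(1/483325 + (-5 - 69)) = √(1/483325 - 74) = √(-35766049/483325) = I*√691465025317/96665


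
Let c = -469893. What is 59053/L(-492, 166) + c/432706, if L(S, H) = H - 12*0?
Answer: 6368646295/17957299 ≈ 354.65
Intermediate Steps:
L(S, H) = H (L(S, H) = H + 0 = H)
59053/L(-492, 166) + c/432706 = 59053/166 - 469893/432706 = 6368646295/17957299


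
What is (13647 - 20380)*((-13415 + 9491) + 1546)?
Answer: 16011074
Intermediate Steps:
(13647 - 20380)*((-13415 + 9491) + 1546) = -6733*(-3924 + 1546) = -6733*(-2378) = 16011074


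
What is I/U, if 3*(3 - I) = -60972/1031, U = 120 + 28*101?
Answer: 23417/3039388 ≈ 0.0077045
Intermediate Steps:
U = 2948 (U = 120 + 2828 = 2948)
I = 23417/1031 (I = 3 - (-20324)/1031 = 3 - 1/3*(-60972/1031) = 3 + 20324/1031 = 23417/1031 ≈ 22.713)
I/U = (23417/1031)/2948 = (23417/1031)*(1/2948) = 23417/3039388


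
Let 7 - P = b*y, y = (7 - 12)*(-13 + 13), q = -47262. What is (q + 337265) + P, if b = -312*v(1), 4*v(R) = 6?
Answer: 290010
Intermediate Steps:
v(R) = 3/2 (v(R) = (¼)*6 = 3/2)
b = -468 (b = -312*3/2 = -468)
y = 0 (y = -5*0 = 0)
P = 7 (P = 7 - (-468)*0 = 7 - 1*0 = 7 + 0 = 7)
(q + 337265) + P = (-47262 + 337265) + 7 = 290003 + 7 = 290010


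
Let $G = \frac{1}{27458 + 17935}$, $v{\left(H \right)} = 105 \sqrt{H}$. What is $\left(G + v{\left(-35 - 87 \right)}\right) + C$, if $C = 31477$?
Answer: $\frac{1428835462}{45393} + 105 i \sqrt{122} \approx 31477.0 + 1159.8 i$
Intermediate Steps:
$G = \frac{1}{45393} \approx 2.203 \cdot 10^{-5}$
$\left(G + v{\left(-35 - 87 \right)}\right) + C = \left(\frac{1}{45393} + 105 \sqrt{-35 - 87}\right) + 31477 = \left(\frac{1}{45393} + 105 \sqrt{-122}\right) + 31477 = \left(\frac{1}{45393} + 105 i \sqrt{122}\right) + 31477 = \frac{1428835462}{45393} + 105 i \sqrt{122}$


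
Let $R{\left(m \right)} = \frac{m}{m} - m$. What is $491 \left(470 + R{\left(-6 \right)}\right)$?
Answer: $234207$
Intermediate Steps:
$R{\left(m \right)} = 1 - m$
$491 \left(470 + R{\left(-6 \right)}\right) = 491 \left(470 + \left(1 - -6\right)\right) = 491 \left(470 + \left(1 + 6\right)\right) = 491 \left(470 + 7\right) = 491 \cdot 477 = 234207$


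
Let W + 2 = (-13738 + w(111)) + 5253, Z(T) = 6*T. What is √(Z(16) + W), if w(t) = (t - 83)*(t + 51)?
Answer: I*√3855 ≈ 62.089*I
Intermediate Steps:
w(t) = (-83 + t)*(51 + t)
W = -3951 (W = -2 + ((-13738 + (-4233 + 111² - 32*111)) + 5253) = -2 + ((-13738 + (-4233 + 12321 - 3552)) + 5253) = -2 + ((-13738 + 4536) + 5253) = -2 + (-9202 + 5253) = -2 - 3949 = -3951)
√(Z(16) + W) = √(6*16 - 3951) = √(96 - 3951) = √(-3855) = I*√3855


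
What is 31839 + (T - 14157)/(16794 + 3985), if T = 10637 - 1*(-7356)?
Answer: 661586417/20779 ≈ 31839.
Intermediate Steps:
T = 17993 (T = 10637 + 7356 = 17993)
31839 + (T - 14157)/(16794 + 3985) = 31839 + (17993 - 14157)/(16794 + 3985) = 31839 + 3836/20779 = 661586417/20779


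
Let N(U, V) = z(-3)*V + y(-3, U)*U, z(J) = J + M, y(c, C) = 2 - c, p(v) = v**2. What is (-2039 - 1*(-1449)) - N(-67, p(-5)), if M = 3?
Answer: -255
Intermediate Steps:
z(J) = 3 + J (z(J) = J + 3 = 3 + J)
N(U, V) = 5*U (N(U, V) = (3 - 3)*V + (2 - 1*(-3))*U = 0*V + (2 + 3)*U = 0 + 5*U = 5*U)
(-2039 - 1*(-1449)) - N(-67, p(-5)) = (-2039 - 1*(-1449)) - 5*(-67) = (-2039 + 1449) - 1*(-335) = -590 + 335 = -255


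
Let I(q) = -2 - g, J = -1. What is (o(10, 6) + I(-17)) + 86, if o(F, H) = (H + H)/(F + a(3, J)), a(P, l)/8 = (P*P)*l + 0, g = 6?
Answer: 2412/31 ≈ 77.806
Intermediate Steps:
a(P, l) = 8*l*P² (a(P, l) = 8*((P*P)*l + 0) = 8*(P²*l + 0) = 8*(l*P² + 0) = 8*(l*P²) = 8*l*P²)
o(F, H) = 2*H/(-72 + F) (o(F, H) = (H + H)/(F + 8*(-1)*3²) = (2*H)/(F + 8*(-1)*9) = (2*H)/(F - 72) = (2*H)/(-72 + F) = 2*H/(-72 + F))
I(q) = -8 (I(q) = -2 - 1*6 = -2 - 6 = -8)
(o(10, 6) + I(-17)) + 86 = (2*6/(-72 + 10) - 8) + 86 = (2*6/(-62) - 8) + 86 = (2*6*(-1/62) - 8) + 86 = (-6/31 - 8) + 86 = -254/31 + 86 = 2412/31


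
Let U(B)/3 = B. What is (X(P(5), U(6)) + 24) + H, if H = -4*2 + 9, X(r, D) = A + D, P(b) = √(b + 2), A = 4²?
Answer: 59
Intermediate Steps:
A = 16
U(B) = 3*B
P(b) = √(2 + b)
X(r, D) = 16 + D
H = 1 (H = -8 + 9 = 1)
(X(P(5), U(6)) + 24) + H = ((16 + 3*6) + 24) + 1 = ((16 + 18) + 24) + 1 = (34 + 24) + 1 = 58 + 1 = 59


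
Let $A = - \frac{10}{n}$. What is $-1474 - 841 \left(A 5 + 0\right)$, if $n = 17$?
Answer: $\frac{16992}{17} \approx 999.53$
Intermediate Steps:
$A = - \frac{10}{17} \approx -0.58823$
$-1474 - 841 \left(A 5 + 0\right) = -1474 - 841 \left(\left(- \frac{10}{17}\right) 5 + 0\right) = -1474 - 841 \left(- \frac{50}{17} + 0\right) = -1474 - - \frac{42050}{17} = -1474 + \frac{42050}{17} = \frac{16992}{17}$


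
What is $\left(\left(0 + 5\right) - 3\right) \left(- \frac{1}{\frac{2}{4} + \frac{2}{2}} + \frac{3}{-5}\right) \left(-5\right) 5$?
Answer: $\frac{190}{3} \approx 63.333$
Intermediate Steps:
$\left(\left(0 + 5\right) - 3\right) \left(- \frac{1}{\frac{2}{4} + \frac{2}{2}} + \frac{3}{-5}\right) \left(-5\right) 5 = \left(5 - 3\right) \left(- \frac{1}{2 \cdot \frac{1}{4} + 2 \cdot \frac{1}{2}} + 3 \left(- \frac{1}{5}\right)\right) \left(-5\right) 5 = 2 \left(- \frac{1}{\frac{1}{2} + 1} - \frac{3}{5}\right) \left(-5\right) 5 = 2 \left(- \frac{1}{\frac{3}{2}} - \frac{3}{5}\right) \left(-5\right) 5 = 2 \left(\left(-1\right) \frac{2}{3} - \frac{3}{5}\right) \left(-5\right) 5 = 2 \left(- \frac{2}{3} - \frac{3}{5}\right) \left(-5\right) 5 = 2 \left(- \frac{19}{15}\right) \left(-5\right) 5 = \left(- \frac{38}{15}\right) \left(-5\right) 5 = \frac{38}{3} \cdot 5 = \frac{190}{3}$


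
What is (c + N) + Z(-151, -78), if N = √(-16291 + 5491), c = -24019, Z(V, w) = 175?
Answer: -23844 + 60*I*√3 ≈ -23844.0 + 103.92*I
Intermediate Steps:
N = 60*I*√3 (N = √(-10800) = 60*I*√3 ≈ 103.92*I)
(c + N) + Z(-151, -78) = (-24019 + 60*I*√3) + 175 = -23844 + 60*I*√3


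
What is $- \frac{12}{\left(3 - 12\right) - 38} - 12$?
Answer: $- \frac{552}{47} \approx -11.745$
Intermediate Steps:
$- \frac{12}{\left(3 - 12\right) - 38} - 12 = - \frac{12}{-9 - 38} - 12 = - \frac{12}{-47} - 12 = \left(-12\right) \left(- \frac{1}{47}\right) - 12 = \frac{12}{47} - 12 = - \frac{552}{47}$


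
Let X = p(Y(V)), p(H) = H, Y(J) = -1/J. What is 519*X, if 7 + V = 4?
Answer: 173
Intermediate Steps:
V = -3 (V = -7 + 4 = -3)
X = 1/3 (X = -1/(-3) = -1*(-1/3) = 1/3 ≈ 0.33333)
519*X = 519*(1/3) = 173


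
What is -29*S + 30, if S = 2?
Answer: -28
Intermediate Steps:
-29*S + 30 = -29*2 + 30 = -58 + 30 = -28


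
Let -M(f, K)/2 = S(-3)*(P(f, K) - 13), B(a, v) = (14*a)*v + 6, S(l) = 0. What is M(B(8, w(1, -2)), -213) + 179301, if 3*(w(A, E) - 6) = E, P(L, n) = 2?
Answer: 179301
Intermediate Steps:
w(A, E) = 6 + E/3
B(a, v) = 6 + 14*a*v (B(a, v) = 14*a*v + 6 = 6 + 14*a*v)
M(f, K) = 0 (M(f, K) = -0*(2 - 13) = -0*(-11) = -2*0 = 0)
M(B(8, w(1, -2)), -213) + 179301 = 0 + 179301 = 179301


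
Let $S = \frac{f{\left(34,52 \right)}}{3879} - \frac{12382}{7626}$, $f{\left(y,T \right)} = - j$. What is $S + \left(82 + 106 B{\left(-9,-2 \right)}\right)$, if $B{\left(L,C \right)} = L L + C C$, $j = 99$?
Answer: $\frac{364368532}{40083} \approx 9090.3$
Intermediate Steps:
$B{\left(L,C \right)} = C^{2} + L^{2}$ ($B{\left(L,C \right)} = L^{2} + C^{2} = C^{2} + L^{2}$)
$f{\left(y,T \right)} = -99$ ($f{\left(y,T \right)} = \left(-1\right) 99 = -99$)
$S = - \frac{66104}{40083}$ ($S = - \frac{99}{3879} - \frac{12382}{7626} = \left(-99\right) \frac{1}{3879} - \frac{151}{93} = - \frac{11}{431} - \frac{151}{93} = - \frac{66104}{40083} \approx -1.6492$)
$S + \left(82 + 106 B{\left(-9,-2 \right)}\right) = - \frac{66104}{40083} + \left(82 + 106 \left(\left(-2\right)^{2} + \left(-9\right)^{2}\right)\right) = - \frac{66104}{40083} + \left(82 + 106 \left(4 + 81\right)\right) = - \frac{66104}{40083} + \left(82 + 106 \cdot 85\right) = - \frac{66104}{40083} + \left(82 + 9010\right) = - \frac{66104}{40083} + 9092 = \frac{364368532}{40083}$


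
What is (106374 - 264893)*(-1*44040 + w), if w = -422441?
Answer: 73946101639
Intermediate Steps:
(106374 - 264893)*(-1*44040 + w) = (106374 - 264893)*(-1*44040 - 422441) = -158519*(-44040 - 422441) = -158519*(-466481) = 73946101639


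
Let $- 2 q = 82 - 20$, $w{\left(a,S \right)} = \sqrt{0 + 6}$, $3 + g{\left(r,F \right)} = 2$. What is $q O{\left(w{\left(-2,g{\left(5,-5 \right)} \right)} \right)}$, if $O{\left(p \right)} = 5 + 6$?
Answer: $-341$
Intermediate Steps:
$g{\left(r,F \right)} = -1$ ($g{\left(r,F \right)} = -3 + 2 = -1$)
$w{\left(a,S \right)} = \sqrt{6}$
$q = -31$ ($q = - \frac{82 - 20}{2} = \left(- \frac{1}{2}\right) 62 = -31$)
$O{\left(p \right)} = 11$
$q O{\left(w{\left(-2,g{\left(5,-5 \right)} \right)} \right)} = \left(-31\right) 11 = -341$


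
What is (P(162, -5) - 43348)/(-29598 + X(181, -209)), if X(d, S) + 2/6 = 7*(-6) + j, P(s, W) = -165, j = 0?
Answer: 130539/88921 ≈ 1.4680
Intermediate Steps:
X(d, S) = -127/3 (X(d, S) = -⅓ + (7*(-6) + 0) = -⅓ + (-42 + 0) = -⅓ - 42 = -127/3)
(P(162, -5) - 43348)/(-29598 + X(181, -209)) = (-165 - 43348)/(-29598 - 127/3) = -43513/(-88921/3) = -43513*(-3/88921) = 130539/88921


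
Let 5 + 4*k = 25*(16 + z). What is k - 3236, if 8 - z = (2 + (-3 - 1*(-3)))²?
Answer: -12449/4 ≈ -3112.3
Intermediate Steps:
z = 4 (z = 8 - (2 + (-3 - 1*(-3)))² = 8 - (2 + (-3 + 3))² = 8 - (2 + 0)² = 8 - 1*2² = 8 - 1*4 = 8 - 4 = 4)
k = 495/4 (k = -5/4 + (25*(16 + 4))/4 = -5/4 + (25*20)/4 = -5/4 + (¼)*500 = -5/4 + 125 = 495/4 ≈ 123.75)
k - 3236 = 495/4 - 3236 = -12449/4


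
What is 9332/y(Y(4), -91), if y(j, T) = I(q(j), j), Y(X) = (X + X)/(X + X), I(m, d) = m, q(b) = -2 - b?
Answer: -9332/3 ≈ -3110.7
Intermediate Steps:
Y(X) = 1 (Y(X) = (2*X)/((2*X)) = (2*X)*(1/(2*X)) = 1)
y(j, T) = -2 - j
9332/y(Y(4), -91) = 9332/(-2 - 1*1) = 9332/(-2 - 1) = 9332/(-3) = 9332*(-⅓) = -9332/3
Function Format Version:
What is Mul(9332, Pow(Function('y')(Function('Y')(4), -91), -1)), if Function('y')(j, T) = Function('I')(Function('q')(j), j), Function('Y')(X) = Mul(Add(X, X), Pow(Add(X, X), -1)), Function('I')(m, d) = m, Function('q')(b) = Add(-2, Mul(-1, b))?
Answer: Rational(-9332, 3) ≈ -3110.7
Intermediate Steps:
Function('Y')(X) = 1 (Function('Y')(X) = Mul(Mul(2, X), Pow(Mul(2, X), -1)) = Mul(Mul(2, X), Mul(Rational(1, 2), Pow(X, -1))) = 1)
Function('y')(j, T) = Add(-2, Mul(-1, j))
Mul(9332, Pow(Function('y')(Function('Y')(4), -91), -1)) = Mul(9332, Pow(Add(-2, Mul(-1, 1)), -1)) = Mul(9332, Pow(Add(-2, -1), -1)) = Mul(9332, Pow(-3, -1)) = Mul(9332, Rational(-1, 3)) = Rational(-9332, 3)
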